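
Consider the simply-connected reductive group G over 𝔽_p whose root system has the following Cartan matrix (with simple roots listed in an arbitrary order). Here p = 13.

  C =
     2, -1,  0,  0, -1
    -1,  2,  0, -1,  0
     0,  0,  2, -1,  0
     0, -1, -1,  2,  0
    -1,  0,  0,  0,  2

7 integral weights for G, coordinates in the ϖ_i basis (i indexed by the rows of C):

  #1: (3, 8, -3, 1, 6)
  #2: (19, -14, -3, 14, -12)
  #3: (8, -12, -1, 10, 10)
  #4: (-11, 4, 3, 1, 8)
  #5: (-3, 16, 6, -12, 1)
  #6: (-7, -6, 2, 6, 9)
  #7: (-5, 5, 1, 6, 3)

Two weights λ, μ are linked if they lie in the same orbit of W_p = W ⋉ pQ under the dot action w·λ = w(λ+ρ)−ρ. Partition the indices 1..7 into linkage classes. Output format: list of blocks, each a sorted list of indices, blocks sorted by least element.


C ↔ A_5 under row/col permutation; |W(A_5)| = 720.

Alcove-folded reps (p=13, 7 weights, presented ϖ-order):

  λ_1 → (2, 2, 0, 7, 2);  λ_2 → (2, 2, 0, 7, 2);  λ_3 → (2, 2, 0, 7, 2);  λ_4 → (4, 2, 1, 3, 1);  λ_5 → (2, 2, 0, 7, 2);  λ_6 → (4, 2, 1, 3, 1);  λ_7 → (2, 2, 0, 7, 2)

2 distinct reps among the 7 weights ⇒ 2 W_13-linkage classes:

[[1, 2, 3, 5, 7], [4, 6]]


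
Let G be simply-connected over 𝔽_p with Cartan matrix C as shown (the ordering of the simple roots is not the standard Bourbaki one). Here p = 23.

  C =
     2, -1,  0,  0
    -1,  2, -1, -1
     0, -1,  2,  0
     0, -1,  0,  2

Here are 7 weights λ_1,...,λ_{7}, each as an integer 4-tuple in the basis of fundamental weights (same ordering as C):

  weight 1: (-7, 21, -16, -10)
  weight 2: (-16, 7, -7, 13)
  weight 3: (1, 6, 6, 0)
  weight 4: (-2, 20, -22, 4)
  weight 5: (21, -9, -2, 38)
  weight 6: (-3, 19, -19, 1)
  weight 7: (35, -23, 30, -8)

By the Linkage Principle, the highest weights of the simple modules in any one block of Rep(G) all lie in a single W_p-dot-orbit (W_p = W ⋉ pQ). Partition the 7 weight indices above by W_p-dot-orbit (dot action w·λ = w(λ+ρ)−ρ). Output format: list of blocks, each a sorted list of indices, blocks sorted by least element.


Cartan matrix: type D_4 (|W|=192); un-permuting the 4 rows.

Folding the 7 weights λ_j+ρ into Ā_23 (reps in the given 4-coord order):

  1: (2, 6, 7, 1) · 2: (2, 6, 7, 1) · 3: (2, 6, 7, 1) · 4: (2, 0, 18, 2) · 5: (2, 6, 7, 1) · 6: (2, 0, 18, 2) · 7: (2, 6, 7, 1)

Linkage partition of the 7 weights (2 classes, p=23):

[[1, 2, 3, 5, 7], [4, 6]]


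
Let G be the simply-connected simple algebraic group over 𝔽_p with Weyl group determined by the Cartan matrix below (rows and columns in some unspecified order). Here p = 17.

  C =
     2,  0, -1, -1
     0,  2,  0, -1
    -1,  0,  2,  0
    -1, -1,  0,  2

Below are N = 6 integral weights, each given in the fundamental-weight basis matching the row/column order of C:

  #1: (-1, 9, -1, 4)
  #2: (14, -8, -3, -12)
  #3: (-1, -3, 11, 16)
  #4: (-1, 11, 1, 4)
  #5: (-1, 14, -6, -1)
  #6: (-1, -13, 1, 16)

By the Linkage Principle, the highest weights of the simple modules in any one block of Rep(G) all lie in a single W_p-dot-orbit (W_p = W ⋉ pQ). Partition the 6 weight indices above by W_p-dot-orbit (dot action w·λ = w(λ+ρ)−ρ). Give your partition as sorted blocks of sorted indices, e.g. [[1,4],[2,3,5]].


Dynkin diagram of C (from the 6 off-diagonal −1 entries): A_4.

Each λ_j+ρ reduced to Ā_17; 4-tuples below use C's row order:

  λ_1+ρ ↦ (0, 10, 0, 5);  λ_2+ρ ↦ (2, 10, 2, 2);  λ_3+ρ ↦ (0, 10, 0, 5);  λ_4+ρ ↦ (0, 10, 0, 5);  λ_5+ρ ↦ (0, 10, 0, 5);  λ_6+ρ ↦ (0, 10, 0, 5)

Partition of {1..6} into 2 W_17-dot-orbits:

[[1, 3, 4, 5, 6], [2]]


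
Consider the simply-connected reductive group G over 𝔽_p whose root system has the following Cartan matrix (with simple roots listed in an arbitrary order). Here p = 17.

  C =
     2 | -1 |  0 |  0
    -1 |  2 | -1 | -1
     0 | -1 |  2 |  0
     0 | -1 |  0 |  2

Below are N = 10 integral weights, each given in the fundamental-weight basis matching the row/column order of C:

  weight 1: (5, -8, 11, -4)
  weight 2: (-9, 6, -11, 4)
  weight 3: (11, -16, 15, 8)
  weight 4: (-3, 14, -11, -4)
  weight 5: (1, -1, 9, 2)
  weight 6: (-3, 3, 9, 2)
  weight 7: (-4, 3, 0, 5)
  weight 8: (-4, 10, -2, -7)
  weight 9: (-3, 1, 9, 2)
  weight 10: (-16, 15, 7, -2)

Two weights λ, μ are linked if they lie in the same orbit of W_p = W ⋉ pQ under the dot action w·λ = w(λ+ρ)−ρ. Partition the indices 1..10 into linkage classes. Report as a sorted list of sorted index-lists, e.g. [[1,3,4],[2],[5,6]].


D_4 Cartan matrix, 4 simple roots permuted; ρ=(1,1,1,1).

Alcove-folded reps (p=17, 10 weights, presented ϖ-order):

  λ_1 → (3, 1, 1, 6)
  λ_2 → (3, 1, 1, 6)
  λ_3 → (3, 1, 1, 6)
  λ_4 → (2, 0, 10, 3)
  λ_5 → (2, 0, 10, 3)
  λ_6 → (2, 0, 10, 3)
  λ_7 → (3, 1, 1, 6)
  λ_8 → (3, 1, 1, 6)
  λ_9 → (2, 0, 10, 3)
  λ_10 → (8, 1, 1, 6)

These 10 weights hit 3 W_17-dot-orbits; sizes (5, 4, 1):

[[1, 2, 3, 7, 8], [4, 5, 6, 9], [10]]


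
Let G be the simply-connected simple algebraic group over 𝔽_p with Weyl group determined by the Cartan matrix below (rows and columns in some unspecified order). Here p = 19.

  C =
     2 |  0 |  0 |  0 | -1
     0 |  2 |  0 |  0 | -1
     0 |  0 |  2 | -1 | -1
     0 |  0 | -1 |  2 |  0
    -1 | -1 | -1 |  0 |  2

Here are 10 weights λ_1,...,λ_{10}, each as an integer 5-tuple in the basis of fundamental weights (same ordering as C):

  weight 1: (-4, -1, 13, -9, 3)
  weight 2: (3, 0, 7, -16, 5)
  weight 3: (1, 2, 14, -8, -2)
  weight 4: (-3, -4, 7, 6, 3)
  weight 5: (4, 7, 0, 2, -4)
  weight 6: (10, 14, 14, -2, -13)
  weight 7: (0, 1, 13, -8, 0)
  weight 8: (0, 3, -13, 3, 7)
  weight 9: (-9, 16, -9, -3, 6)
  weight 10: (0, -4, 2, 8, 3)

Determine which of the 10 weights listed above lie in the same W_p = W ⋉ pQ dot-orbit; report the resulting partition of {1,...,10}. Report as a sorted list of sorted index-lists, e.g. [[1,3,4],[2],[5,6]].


Cartan matrix: type D_5 (|W|=1920); un-permuting the 5 rows.

Alcove-folded reps (p=19, 10 weights, presented ϖ-order):

  λ_1+ρ ↦ (3, 0, 0, 8, 1) · λ_2+ρ ↦ (3, 0, 0, 8, 1) · λ_3+ρ ↦ (1, 2, 0, 7, 1) · λ_4+ρ ↦ (1, 2, 0, 7, 1) · λ_5+ρ ↦ (2, 5, 2, 1, 1) · λ_6+ρ ↦ (1, 3, 1, 9, 1) · λ_7+ρ ↦ (1, 2, 0, 7, 1) · λ_8+ρ ↦ (3, 0, 0, 8, 1) · λ_9+ρ ↦ (2, 5, 2, 1, 1) · λ_10+ρ ↦ (1, 3, 1, 9, 1)

The 10 indices split into 4 linkage classes (same alcove rep ⇔ same W_19-dot-orbit):

[[1, 2, 8], [3, 4, 7], [5, 9], [6, 10]]


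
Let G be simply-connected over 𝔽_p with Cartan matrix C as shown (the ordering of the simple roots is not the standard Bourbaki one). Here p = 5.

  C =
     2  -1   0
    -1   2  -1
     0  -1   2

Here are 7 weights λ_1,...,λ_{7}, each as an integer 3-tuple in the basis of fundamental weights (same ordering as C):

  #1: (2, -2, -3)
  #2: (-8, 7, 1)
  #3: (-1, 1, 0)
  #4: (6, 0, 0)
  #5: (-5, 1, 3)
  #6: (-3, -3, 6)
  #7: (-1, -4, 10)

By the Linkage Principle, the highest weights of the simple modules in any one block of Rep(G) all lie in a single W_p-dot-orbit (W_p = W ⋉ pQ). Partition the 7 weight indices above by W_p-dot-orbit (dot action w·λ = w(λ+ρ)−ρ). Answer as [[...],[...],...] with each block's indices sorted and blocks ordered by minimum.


Type A_3, rank 3, |W|=24; reorder rows/cols to standard.

Folding the 7 weights λ_j+ρ into Ā_5 (reps in the given 3-coord order):

  λ_1+ρ ↦ (0, 2, 1) · λ_2+ρ ↦ (0, 2, 1) · λ_3+ρ ↦ (0, 2, 1) · λ_4+ρ ↦ (1, 2, 1) · λ_5+ρ ↦ (1, 2, 1) · λ_6+ρ ↦ (0, 2, 1) · λ_7+ρ ↦ (0, 2, 1)

These 7 weights hit 2 W_5-dot-orbits; sizes (5, 2):

[[1, 2, 3, 6, 7], [4, 5]]


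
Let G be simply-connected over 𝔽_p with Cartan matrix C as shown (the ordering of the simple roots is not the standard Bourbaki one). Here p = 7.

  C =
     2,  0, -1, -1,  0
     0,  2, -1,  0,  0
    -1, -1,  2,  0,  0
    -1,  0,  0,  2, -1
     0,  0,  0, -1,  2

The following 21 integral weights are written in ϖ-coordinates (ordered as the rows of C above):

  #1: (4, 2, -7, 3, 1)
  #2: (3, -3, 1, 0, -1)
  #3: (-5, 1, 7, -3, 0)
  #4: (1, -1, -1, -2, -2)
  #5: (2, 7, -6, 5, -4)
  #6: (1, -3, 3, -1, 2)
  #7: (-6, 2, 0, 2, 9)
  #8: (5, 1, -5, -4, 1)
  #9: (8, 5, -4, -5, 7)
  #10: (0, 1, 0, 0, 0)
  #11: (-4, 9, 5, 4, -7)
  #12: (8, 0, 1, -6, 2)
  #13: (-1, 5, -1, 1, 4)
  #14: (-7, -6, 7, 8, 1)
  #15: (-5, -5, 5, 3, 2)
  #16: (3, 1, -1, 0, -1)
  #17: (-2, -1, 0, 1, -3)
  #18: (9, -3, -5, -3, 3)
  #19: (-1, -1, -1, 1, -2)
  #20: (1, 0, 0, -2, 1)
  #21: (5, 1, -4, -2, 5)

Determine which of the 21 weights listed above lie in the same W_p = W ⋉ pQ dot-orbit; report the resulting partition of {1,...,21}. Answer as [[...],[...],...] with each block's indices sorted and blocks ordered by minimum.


A_5 Cartan matrix, 5 simple roots permuted; ρ=(1,1,1,1,1).

Ā_7 reps of the 21 weights (A_5, coords as presented):

    λ_1+ρ ↦ (1, 1, 1, 1, 2)
    λ_2+ρ ↦ (4, 2, 0, 1, 0)
    λ_3+ρ ↦ (1, 1, 1, 1, 1)
    λ_4+ρ ↦ (0, 0, 0, 1, 1)
    λ_5+ρ ↦ (1, 2, 1, 1, 1)
    λ_6+ρ ↦ (2, 0, 2, 0, 1)
    λ_7+ρ ↦ (1, 2, 1, 1, 1)
    λ_8+ρ ↦ (1, 2, 1, 1, 1)
    λ_9+ρ ↦ (1, 1, 1, 1, 1)
    λ_10+ρ ↦ (1, 2, 1, 1, 1)
    λ_11+ρ ↦ (1, 1, 1, 1, 1)
    λ_12+ρ ↦ (2, 0, 2, 0, 1)
    λ_13+ρ ↦ (0, 0, 0, 1, 1)
    λ_14+ρ ↦ (1, 1, 1, 1, 1)
    λ_15+ρ ↦ (2, 0, 2, 0, 1)
    λ_16+ρ ↦ (4, 2, 0, 1, 0)
    λ_17+ρ ↦ (0, 0, 0, 1, 1)
    λ_18+ρ ↦ (1, 1, 1, 1, 2)
    λ_19+ρ ↦ (0, 0, 0, 1, 1)
    λ_20+ρ ↦ (1, 1, 1, 1, 1)
    λ_21+ρ ↦ (1, 2, 1, 1, 1)

These 21 weights hit 6 W_7-dot-orbits; sizes (2, 2, 5, 4, 5, 3):

[[1, 18], [2, 16], [3, 9, 11, 14, 20], [4, 13, 17, 19], [5, 7, 8, 10, 21], [6, 12, 15]]


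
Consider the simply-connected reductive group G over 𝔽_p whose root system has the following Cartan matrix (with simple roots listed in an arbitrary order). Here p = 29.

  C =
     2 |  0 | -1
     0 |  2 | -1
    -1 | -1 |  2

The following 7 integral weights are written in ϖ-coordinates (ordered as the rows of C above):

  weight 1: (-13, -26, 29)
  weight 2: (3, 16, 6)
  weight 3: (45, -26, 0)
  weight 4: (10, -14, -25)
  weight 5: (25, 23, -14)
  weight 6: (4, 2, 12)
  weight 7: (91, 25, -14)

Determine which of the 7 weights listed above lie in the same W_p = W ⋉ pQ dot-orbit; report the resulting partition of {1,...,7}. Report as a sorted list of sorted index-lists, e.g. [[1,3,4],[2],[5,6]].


A_3 Cartan matrix, 3 simple roots permuted; ρ=(1,1,1).

λ_j+ρ reflected into Ā_29 (⟨·,θ^∨⟩≤29); 3-tuples as given:

  λ_1 → (4, 17, 7);  λ_2 → (4, 17, 7);  λ_3 → (4, 17, 7);  λ_4 → (5, 3, 13);  λ_5 → (5, 3, 13);  λ_6 → (5, 3, 13);  λ_7 → (5, 3, 13)

Grouping the 7 weights by Ā_29-representative: 2 linkage classes.

[[1, 2, 3], [4, 5, 6, 7]]


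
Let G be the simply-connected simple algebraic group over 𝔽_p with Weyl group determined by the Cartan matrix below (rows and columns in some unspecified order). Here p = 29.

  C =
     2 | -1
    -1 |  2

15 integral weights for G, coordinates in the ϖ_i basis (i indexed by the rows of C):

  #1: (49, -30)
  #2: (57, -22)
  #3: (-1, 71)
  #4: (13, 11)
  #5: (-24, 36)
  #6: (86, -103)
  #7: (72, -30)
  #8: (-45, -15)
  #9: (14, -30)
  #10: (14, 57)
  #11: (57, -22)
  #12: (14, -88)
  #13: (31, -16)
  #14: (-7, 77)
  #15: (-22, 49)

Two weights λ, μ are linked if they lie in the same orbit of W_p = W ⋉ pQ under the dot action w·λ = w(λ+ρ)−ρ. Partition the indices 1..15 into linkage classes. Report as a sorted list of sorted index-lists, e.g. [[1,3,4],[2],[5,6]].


Cartan matrix: type A_2 (|W|=6); un-permuting the 2 rows.

λ_j+ρ reflected into Ā_29 (⟨·,θ^∨⟩≤29); 2-tuples as given:

  [1] (0, 8) · [2] (0, 8) · [3] (15, 0) · [4] (14, 12) · [5] (15, 6) · [6] (15, 0) · [7] (15, 0) · [8] (15, 0) · [9] (14, 15) · [10] (14, 15) · [11] (0, 8) · [12] (15, 0) · [13] (14, 12) · [14] (9, 6) · [15] (0, 8)

Linkage partition of the 15 weights (6 classes, p=29):

[[1, 2, 11, 15], [3, 6, 7, 8, 12], [4, 13], [5], [9, 10], [14]]


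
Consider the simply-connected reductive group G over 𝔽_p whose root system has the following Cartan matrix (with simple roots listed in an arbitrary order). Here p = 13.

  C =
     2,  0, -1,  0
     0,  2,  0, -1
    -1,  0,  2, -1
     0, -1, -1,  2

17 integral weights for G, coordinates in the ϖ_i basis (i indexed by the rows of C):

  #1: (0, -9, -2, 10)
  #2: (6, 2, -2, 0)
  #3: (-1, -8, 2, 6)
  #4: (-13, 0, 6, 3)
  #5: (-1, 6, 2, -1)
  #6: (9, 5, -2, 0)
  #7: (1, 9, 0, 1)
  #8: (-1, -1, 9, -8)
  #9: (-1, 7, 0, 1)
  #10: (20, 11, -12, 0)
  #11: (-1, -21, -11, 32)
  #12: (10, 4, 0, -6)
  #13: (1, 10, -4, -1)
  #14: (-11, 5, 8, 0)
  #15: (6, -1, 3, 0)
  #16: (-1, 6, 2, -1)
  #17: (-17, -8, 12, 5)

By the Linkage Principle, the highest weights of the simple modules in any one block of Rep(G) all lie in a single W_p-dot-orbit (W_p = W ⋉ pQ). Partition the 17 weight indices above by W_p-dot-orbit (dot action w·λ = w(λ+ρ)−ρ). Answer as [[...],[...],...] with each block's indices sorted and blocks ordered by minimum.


Root system A_4: the 4×4 matrix C matches after relabeling.

W_13-reps of the 17 weights in Ā_13 (same 4-coord order as C):

  [1] (0, 8, 1, 2) · [2] (6, 3, 1, 0) · [3] (0, 7, 3, 0) · [4] (7, 0, 4, 1) · [5] (0, 7, 3, 0) · [6] (6, 3, 1, 0) · [7] (0, 8, 1, 2) · [8] (0, 7, 3, 0) · [9] (0, 8, 1, 2) · [10] (0, 8, 1, 2) · [11] (0, 7, 3, 0) · [12] (7, 0, 4, 1) · [13] (0, 8, 1, 2) · [14] (6, 3, 1, 0) · [15] (7, 0, 4, 1) · [16] (0, 7, 3, 0) · [17] (6, 3, 1, 0)

Partition of {1..17} into 4 W_13-dot-orbits:

[[1, 7, 9, 10, 13], [2, 6, 14, 17], [3, 5, 8, 11, 16], [4, 12, 15]]


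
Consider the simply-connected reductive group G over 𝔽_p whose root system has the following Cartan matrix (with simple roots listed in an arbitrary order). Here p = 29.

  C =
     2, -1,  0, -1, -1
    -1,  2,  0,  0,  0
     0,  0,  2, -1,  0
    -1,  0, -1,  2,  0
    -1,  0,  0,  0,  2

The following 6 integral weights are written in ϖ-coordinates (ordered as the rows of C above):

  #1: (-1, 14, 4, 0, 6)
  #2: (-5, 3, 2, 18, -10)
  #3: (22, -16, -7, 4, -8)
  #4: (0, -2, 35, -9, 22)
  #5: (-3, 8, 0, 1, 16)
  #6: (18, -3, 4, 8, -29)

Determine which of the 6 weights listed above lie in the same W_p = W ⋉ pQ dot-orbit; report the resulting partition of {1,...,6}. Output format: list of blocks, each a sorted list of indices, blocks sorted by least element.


Type D_5, rank 5, |W|=1920; reorder rows/cols to standard.

Ā_29 reps of the 6 weights (D_5, coords as presented):

  1: (0, 15, 5, 1, 7) · 2: (0, 9, 3, 6, 4) · 3: (0, 15, 5, 1, 7) · 4: (0, 15, 5, 1, 7) · 5: (2, 7, 1, 0, 15) · 6: (2, 7, 1, 0, 15)

Partition of {1..6} into 3 W_29-dot-orbits:

[[1, 3, 4], [2], [5, 6]]


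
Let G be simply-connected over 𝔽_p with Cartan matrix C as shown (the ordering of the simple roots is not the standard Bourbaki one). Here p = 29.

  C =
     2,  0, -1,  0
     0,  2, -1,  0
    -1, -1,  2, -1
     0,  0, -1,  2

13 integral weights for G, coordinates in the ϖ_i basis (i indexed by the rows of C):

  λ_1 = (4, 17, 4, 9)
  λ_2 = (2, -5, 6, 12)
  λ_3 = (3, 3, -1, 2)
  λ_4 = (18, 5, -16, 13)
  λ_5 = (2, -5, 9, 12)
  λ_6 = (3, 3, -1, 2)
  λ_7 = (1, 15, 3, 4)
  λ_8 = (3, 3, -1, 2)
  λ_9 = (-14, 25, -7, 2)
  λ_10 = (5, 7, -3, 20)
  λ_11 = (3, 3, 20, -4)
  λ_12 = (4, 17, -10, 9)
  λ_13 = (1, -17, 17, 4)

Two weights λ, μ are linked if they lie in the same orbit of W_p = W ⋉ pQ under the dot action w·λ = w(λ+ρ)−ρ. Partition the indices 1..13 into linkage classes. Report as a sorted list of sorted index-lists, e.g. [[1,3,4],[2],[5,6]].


Type D_4, rank 4, |W|=192; reorder rows/cols to standard.

Each λ_j+ρ reduced to Ā_29; 4-tuples below use C's row order:

  [1] (4, 9, 5, 1)
  [2] (3, 4, 3, 13)
  [3] (4, 4, 0, 3)
  [4] (4, 9, 5, 1)
  [5] (3, 4, 3, 13)
  [6] (4, 4, 0, 3)
  [7] (2, 16, 2, 5)
  [8] (4, 4, 0, 3)
  [9] (3, 4, 3, 13)
  [10] (2, 4, 2, 17)
  [11] (4, 4, 0, 3)
  [12] (4, 9, 5, 1)
  [13] (2, 16, 2, 5)

Linkage partition of the 13 weights (5 classes, p=29):

[[1, 4, 12], [2, 5, 9], [3, 6, 8, 11], [7, 13], [10]]


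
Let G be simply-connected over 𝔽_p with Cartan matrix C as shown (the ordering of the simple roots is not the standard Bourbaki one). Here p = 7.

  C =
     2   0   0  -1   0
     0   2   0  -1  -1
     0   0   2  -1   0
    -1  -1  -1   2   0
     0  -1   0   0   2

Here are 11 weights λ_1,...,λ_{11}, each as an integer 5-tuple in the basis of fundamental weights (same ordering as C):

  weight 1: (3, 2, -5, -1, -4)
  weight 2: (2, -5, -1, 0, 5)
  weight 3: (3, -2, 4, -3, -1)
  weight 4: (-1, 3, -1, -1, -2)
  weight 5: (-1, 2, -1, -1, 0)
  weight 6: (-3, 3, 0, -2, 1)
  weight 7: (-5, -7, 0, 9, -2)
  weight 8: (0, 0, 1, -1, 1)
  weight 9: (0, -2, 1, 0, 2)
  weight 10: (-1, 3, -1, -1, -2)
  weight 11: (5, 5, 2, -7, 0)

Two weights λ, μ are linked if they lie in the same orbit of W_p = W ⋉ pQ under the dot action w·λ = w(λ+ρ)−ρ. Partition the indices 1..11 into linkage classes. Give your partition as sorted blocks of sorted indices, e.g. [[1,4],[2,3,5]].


Root system D_5: the 5×5 matrix C matches after relabeling.

Folding the 11 weights λ_j+ρ into Ā_7 (reps in the given 5-coord order):

  1: (0, 3, 0, 0, 1) · 2: (0, 1, 3, 0, 2) · 3: (1, 1, 2, 0, 2) · 4: (0, 3, 0, 0, 1) · 5: (0, 3, 0, 0, 1) · 6: (1, 1, 2, 0, 2) · 7: (0, 1, 3, 0, 2) · 8: (1, 1, 2, 0, 2) · 9: (1, 1, 2, 0, 2) · 10: (0, 3, 0, 0, 1) · 11: (0, 1, 3, 0, 2)

The 11 indices split into 3 linkage classes (same alcove rep ⇔ same W_7-dot-orbit):

[[1, 4, 5, 10], [2, 7, 11], [3, 6, 8, 9]]


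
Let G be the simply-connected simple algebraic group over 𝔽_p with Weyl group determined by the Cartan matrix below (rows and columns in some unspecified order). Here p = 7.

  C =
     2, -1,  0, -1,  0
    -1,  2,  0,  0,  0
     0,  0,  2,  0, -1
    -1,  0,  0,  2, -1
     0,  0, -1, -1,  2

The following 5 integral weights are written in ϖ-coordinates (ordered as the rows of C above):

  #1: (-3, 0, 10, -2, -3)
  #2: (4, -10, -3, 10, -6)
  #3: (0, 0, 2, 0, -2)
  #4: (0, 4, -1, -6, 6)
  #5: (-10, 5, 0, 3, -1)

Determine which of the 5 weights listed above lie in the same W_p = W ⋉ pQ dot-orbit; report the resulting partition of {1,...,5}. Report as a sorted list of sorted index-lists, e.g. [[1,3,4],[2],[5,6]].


Dynkin diagram of C (from the 8 off-diagonal −1 entries): A_5.

W_7-reps of the 5 weights in Ā_7 (same 5-coord order as C):

  1: (1, 1, 2, 0, 1);  2: (2, 2, 2, 0, 0);  3: (1, 1, 2, 0, 1);  4: (4, 0, 1, 1, 1);  5: (1, 1, 2, 0, 1)

3 distinct reps among the 5 weights ⇒ 3 W_7-linkage classes:

[[1, 3, 5], [2], [4]]


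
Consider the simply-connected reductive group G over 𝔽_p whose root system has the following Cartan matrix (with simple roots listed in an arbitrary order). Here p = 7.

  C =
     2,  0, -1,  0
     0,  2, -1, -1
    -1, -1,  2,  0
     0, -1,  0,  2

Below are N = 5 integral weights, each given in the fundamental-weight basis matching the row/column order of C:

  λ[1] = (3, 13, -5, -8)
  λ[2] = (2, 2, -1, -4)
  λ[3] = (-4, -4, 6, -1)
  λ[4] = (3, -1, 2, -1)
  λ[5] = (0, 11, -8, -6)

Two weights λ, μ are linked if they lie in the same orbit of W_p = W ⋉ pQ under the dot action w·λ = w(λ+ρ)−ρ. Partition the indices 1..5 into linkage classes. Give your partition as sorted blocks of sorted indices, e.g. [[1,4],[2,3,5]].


A_4 Cartan matrix, 4 simple roots permuted; ρ=(1,1,1,1).

λ_j+ρ reflected into Ā_7 (⟨·,θ^∨⟩≤7); 4-tuples as given:

    λ_1 → (4, 0, 3, 0)
    λ_2 → (3, 0, 0, 3)
    λ_3 → (3, 0, 1, 3)
    λ_4 → (4, 0, 3, 0)
    λ_5 → (1, 0, 1, 0)

Partition of {1..5} into 4 W_7-dot-orbits:

[[1, 4], [2], [3], [5]]


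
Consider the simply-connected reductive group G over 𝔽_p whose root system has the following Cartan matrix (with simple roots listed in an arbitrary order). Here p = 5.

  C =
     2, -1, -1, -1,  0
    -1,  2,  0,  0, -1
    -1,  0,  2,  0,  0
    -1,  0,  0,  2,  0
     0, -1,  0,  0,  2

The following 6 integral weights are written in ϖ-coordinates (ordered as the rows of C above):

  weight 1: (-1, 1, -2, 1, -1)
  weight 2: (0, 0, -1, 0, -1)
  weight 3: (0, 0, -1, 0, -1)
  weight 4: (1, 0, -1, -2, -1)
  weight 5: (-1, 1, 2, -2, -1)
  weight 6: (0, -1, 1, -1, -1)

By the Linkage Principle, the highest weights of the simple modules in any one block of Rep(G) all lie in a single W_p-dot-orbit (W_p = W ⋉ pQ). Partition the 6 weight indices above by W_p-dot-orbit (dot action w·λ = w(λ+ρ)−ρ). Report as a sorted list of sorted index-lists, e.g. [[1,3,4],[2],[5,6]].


Cartan matrix: type D_5 (|W|=1920); un-permuting the 5 rows.

Alcove-folded reps (p=5, 6 weights, presented ϖ-order):

  λ_1+ρ ↦ (1, 1, 0, 1, 0) · λ_2+ρ ↦ (1, 1, 0, 1, 0) · λ_3+ρ ↦ (1, 1, 0, 1, 0) · λ_4+ρ ↦ (1, 1, 0, 1, 0) · λ_5+ρ ↦ (1, 0, 2, 0, 0) · λ_6+ρ ↦ (1, 0, 2, 0, 0)

Grouping the 6 weights by Ā_5-representative: 2 linkage classes.

[[1, 2, 3, 4], [5, 6]]


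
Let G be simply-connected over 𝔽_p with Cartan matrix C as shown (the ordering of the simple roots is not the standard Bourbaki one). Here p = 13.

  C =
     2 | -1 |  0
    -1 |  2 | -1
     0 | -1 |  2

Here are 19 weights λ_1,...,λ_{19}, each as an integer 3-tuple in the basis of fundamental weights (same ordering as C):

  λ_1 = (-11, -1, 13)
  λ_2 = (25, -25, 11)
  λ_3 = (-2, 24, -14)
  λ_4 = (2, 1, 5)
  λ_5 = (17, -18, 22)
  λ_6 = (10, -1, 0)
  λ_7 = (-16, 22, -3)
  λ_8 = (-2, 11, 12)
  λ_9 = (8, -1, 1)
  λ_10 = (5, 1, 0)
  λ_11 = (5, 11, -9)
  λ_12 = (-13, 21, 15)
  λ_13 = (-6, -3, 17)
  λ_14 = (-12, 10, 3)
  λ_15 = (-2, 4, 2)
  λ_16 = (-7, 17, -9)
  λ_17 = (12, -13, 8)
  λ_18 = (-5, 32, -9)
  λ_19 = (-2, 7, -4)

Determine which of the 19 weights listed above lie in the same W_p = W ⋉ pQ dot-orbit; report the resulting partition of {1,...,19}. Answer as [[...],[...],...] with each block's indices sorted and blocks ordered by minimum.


Cartan matrix: type A_3 (|W|=24); un-permuting the 3 rows.

Ā_13 reps of the 19 weights (A_3, coords as presented):

  1: (1, 9, 3);  2: (11, 0, 1);  3: (11, 0, 1);  4: (3, 2, 6);  5: (6, 2, 1);  6: (11, 0, 1);  7: (3, 2, 6);  8: (11, 0, 1);  9: (9, 0, 2);  10: (6, 2, 1);  11: (1, 4, 3);  12: (1, 9, 3);  13: (3, 2, 6);  14: (9, 0, 2);  15: (1, 4, 3);  16: (1, 4, 3);  17: (1, 9, 3);  18: (1, 4, 3);  19: (1, 4, 3)

Linkage partition of the 19 weights (6 classes, p=13):

[[1, 12, 17], [2, 3, 6, 8], [4, 7, 13], [5, 10], [9, 14], [11, 15, 16, 18, 19]]


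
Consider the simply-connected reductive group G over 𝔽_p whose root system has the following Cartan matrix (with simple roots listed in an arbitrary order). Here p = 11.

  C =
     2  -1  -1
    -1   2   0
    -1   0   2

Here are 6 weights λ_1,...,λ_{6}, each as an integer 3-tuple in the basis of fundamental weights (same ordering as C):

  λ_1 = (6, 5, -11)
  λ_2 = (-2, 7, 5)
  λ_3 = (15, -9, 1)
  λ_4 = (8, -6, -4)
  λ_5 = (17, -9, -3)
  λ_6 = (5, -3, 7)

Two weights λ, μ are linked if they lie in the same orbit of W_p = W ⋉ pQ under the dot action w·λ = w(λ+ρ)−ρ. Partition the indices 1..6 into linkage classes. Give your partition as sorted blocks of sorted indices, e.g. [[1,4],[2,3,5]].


Type A_3, rank 3, |W|=24; reorder rows/cols to standard.

Alcove-folded reps (p=11, 6 weights, presented ϖ-order):

  λ_1 → (3, 1, 5);  λ_2 → (1, 5, 3);  λ_3 → (3, 1, 5);  λ_4 → (1, 5, 3);  λ_5 → (3, 1, 5);  λ_6 → (3, 1, 5)

2 distinct reps among the 6 weights ⇒ 2 W_11-linkage classes:

[[1, 3, 5, 6], [2, 4]]


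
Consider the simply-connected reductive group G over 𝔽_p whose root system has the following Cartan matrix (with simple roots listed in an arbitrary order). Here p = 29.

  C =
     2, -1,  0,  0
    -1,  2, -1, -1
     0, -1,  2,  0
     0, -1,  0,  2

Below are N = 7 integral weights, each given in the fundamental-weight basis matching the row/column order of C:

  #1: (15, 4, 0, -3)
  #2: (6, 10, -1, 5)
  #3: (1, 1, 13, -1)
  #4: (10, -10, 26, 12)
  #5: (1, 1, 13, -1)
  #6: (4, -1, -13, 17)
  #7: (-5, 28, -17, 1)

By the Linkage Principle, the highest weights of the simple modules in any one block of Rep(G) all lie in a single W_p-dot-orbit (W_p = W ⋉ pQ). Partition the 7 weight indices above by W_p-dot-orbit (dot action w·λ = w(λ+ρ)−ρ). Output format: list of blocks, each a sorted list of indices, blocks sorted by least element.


Root system D_4: the 4×4 matrix C matches after relabeling.

W_29-reps of the 7 weights in Ā_29 (same 4-coord order as C):

  λ_1+ρ ↦ (16, 3, 1, 2)
  λ_2+ρ ↦ (7, 5, 0, 6)
  λ_3+ρ ↦ (2, 2, 14, 0)
  λ_4+ρ ↦ (2, 2, 14, 0)
  λ_5+ρ ↦ (2, 2, 14, 0)
  λ_6+ρ ↦ (7, 5, 0, 6)
  λ_7+ρ ↦ (2, 2, 14, 0)

Partition of {1..7} into 3 W_29-dot-orbits:

[[1], [2, 6], [3, 4, 5, 7]]


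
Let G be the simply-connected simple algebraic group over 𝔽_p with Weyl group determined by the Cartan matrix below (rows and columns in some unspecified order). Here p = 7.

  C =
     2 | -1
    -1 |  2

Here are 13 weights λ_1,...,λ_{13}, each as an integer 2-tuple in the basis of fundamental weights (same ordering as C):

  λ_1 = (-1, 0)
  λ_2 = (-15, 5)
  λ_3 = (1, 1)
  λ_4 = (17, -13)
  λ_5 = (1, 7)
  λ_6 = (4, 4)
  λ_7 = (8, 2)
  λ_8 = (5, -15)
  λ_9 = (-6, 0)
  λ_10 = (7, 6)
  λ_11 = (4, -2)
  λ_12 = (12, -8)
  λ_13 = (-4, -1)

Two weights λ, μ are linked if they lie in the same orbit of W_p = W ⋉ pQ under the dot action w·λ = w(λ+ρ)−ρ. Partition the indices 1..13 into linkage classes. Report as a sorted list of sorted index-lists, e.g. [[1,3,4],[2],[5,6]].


Root system A_2: the 2×2 matrix C matches after relabeling.

W_7-reps of the 13 weights in Ā_7 (same 2-coord order as C):

  1: (0, 1);  2: (1, 0);  3: (2, 2);  4: (1, 4);  5: (1, 4);  6: (2, 2);  7: (2, 2);  8: (0, 1);  9: (1, 4);  10: (1, 0);  11: (4, 1);  12: (0, 1);  13: (0, 3)

Grouping the 13 weights by Ā_7-representative: 6 linkage classes.

[[1, 8, 12], [2, 10], [3, 6, 7], [4, 5, 9], [11], [13]]


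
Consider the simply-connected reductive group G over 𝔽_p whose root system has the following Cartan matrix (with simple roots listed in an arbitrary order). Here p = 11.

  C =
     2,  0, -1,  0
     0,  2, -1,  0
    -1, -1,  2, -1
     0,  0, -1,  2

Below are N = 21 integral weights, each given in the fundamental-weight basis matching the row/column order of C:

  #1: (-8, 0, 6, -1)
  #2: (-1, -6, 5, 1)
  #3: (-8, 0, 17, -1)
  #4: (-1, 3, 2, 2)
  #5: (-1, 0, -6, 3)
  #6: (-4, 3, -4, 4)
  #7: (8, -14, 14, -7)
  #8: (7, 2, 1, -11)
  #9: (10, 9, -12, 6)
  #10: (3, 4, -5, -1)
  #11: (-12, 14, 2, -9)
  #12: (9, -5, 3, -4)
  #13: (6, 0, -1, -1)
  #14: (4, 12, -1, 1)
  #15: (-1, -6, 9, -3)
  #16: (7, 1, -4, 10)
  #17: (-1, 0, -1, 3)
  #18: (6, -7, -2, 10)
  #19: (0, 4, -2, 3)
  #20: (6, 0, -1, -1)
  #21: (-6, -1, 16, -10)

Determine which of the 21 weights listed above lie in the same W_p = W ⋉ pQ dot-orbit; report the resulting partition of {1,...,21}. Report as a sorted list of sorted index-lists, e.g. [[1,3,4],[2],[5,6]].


D_4 Cartan matrix, 4 simple roots permuted; ρ=(1,1,1,1).

Folding the 21 weights λ_j+ρ into Ā_11 (reps in the given 4-coord order):

  λ_1 → (7, 1, 0, 0);  λ_2 → (0, 5, 1, 2);  λ_3 → (7, 1, 0, 0);  λ_4 → (0, 4, 1, 3);  λ_5 → (0, 1, 0, 4);  λ_6 → (3, 2, 0, 1);  λ_7 → (2, 2, 0, 5);  λ_8 → (0, 5, 1, 2);  λ_9 → (0, 1, 0, 4);  λ_10 → (0, 1, 0, 4);  λ_11 → (0, 4, 1, 3);  λ_12 → (7, 1, 0, 0);  λ_13 → (7, 1, 0, 0);  λ_14 → (2, 2, 0, 5);  λ_15 → (0, 5, 1, 2);  λ_16 → (0, 4, 1, 3);  λ_17 → (0, 1, 0, 4);  λ_18 → (0, 1, 0, 4);  λ_19 → (0, 4, 1, 3);  λ_20 → (7, 1, 0, 0);  λ_21 → (0, 5, 1, 2)

6 distinct reps among the 21 weights ⇒ 6 W_11-linkage classes:

[[1, 3, 12, 13, 20], [2, 8, 15, 21], [4, 11, 16, 19], [5, 9, 10, 17, 18], [6], [7, 14]]


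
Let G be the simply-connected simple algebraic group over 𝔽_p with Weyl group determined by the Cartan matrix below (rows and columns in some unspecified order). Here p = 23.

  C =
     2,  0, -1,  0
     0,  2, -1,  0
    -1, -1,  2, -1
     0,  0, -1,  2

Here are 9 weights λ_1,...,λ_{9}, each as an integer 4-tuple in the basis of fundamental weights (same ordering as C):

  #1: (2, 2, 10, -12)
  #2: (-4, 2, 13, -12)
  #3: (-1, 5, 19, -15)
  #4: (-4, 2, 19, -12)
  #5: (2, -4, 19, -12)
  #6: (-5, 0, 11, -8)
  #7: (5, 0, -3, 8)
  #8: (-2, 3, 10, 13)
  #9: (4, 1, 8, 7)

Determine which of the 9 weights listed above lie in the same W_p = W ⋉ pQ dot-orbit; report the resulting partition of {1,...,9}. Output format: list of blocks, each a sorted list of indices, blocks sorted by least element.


Dynkin diagram of C (from the 6 off-diagonal −1 entries): D_4.

Folding the 9 weights λ_j+ρ into Ā_23 (reps in the given 4-coord order):

    [1] (3, 3, 0, 11)
    [2] (3, 3, 0, 11)
    [3] (3, 3, 0, 11)
    [4] (3, 3, 0, 11)
    [5] (3, 3, 0, 11)
    [6] (4, 1, 1, 7)
    [7] (4, 1, 1, 7)
    [8] (4, 1, 1, 7)
    [9] (4, 1, 1, 7)

Partition of {1..9} into 2 W_23-dot-orbits:

[[1, 2, 3, 4, 5], [6, 7, 8, 9]]


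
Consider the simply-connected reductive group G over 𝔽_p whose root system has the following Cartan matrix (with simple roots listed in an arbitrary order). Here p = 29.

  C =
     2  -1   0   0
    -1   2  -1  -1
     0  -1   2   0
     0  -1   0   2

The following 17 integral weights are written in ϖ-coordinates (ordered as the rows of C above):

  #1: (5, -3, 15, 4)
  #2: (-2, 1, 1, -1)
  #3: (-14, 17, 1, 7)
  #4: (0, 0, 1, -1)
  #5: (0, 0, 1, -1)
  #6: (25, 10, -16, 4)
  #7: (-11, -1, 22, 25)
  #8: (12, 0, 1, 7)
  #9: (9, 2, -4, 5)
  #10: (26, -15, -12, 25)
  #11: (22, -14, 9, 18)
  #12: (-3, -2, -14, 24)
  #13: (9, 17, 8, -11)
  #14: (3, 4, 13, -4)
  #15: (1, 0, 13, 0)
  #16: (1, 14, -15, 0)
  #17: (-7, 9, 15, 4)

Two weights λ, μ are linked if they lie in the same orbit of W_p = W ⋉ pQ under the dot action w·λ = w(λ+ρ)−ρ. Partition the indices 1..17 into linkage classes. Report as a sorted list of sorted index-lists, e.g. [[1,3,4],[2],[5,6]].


Type D_4, rank 4, |W|=192; reorder rows/cols to standard.

Ā_29 reps of the 17 weights (D_4, coords as presented):

  λ_1 → (4, 2, 14, 3)
  λ_2 → (1, 1, 2, 0)
  λ_3 → (13, 1, 2, 8)
  λ_4 → (1, 1, 2, 0)
  λ_5 → (1, 1, 2, 0)
  λ_6 → (13, 1, 2, 8)
  λ_7 → (10, 0, 3, 6)
  λ_8 → (13, 1, 2, 8)
  λ_9 → (10, 0, 3, 6)
  λ_10 → (2, 1, 14, 1)
  λ_11 → (10, 0, 3, 6)
  λ_12 → (13, 1, 2, 8)
  λ_13 → (2, 8, 1, 2)
  λ_14 → (4, 2, 14, 3)
  λ_15 → (2, 1, 14, 1)
  λ_16 → (2, 1, 14, 1)
  λ_17 → (4, 2, 14, 3)

6 distinct reps among the 17 weights ⇒ 6 W_29-linkage classes:

[[1, 14, 17], [2, 4, 5], [3, 6, 8, 12], [7, 9, 11], [10, 15, 16], [13]]


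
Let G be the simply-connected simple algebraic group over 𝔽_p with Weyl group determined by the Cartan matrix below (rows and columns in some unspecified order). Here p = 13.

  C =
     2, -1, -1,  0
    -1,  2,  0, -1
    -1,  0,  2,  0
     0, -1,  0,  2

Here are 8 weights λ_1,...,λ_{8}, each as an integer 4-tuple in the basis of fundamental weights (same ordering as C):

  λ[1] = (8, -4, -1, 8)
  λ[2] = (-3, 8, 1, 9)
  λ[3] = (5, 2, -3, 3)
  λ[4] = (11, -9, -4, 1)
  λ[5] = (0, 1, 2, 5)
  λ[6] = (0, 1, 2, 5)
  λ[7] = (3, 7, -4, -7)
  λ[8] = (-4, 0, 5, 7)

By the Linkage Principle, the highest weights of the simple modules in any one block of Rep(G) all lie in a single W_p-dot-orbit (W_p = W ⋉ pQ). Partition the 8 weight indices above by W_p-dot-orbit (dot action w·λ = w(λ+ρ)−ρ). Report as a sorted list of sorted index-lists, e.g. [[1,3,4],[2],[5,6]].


C ↔ A_4 under row/col permutation; |W(A_4)| = 120.

Ā_13 reps of the 8 weights (A_4, coords as presented):

  [1] (4, 3, 2, 4)
  [2] (4, 3, 2, 4)
  [3] (4, 3, 2, 4)
  [4] (1, 2, 3, 6)
  [5] (1, 2, 3, 6)
  [6] (1, 2, 3, 6)
  [7] (1, 2, 3, 6)
  [8] (1, 2, 3, 6)

These 8 weights hit 2 W_13-dot-orbits; sizes (3, 5):

[[1, 2, 3], [4, 5, 6, 7, 8]]


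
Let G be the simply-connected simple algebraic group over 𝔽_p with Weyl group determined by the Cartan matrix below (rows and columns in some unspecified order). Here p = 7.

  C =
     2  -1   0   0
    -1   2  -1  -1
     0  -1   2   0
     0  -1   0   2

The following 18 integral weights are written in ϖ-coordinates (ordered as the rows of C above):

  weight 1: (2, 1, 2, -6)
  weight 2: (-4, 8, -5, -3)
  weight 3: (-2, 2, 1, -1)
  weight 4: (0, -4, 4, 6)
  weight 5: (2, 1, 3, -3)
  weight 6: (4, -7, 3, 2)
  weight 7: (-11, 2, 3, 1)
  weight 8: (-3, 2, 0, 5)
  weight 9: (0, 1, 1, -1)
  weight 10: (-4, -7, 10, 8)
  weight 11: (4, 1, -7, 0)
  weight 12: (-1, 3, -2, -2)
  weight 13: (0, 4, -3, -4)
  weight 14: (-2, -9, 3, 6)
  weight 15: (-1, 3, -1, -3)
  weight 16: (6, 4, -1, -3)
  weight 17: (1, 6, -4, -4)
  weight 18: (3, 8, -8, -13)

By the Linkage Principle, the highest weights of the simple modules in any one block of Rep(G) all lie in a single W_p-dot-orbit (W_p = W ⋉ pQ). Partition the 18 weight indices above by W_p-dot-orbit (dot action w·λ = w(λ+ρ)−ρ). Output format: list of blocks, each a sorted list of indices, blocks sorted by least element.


Type D_4, rank 4, |W|=192; reorder rows/cols to standard.

W_7-reps of the 18 weights in Ā_7 (same 4-coord order as C):

  1: (0, 2, 0, 2);  2: (1, 2, 2, 0);  3: (1, 2, 2, 0);  4: (0, 2, 0, 2);  5: (1, 2, 2, 0);  6: (1, 0, 2, 3);  7: (0, 2, 0, 2);  8: (1, 0, 2, 3);  9: (1, 2, 2, 0);  10: (0, 2, 0, 2);  11: (1, 0, 2, 3);  12: (0, 2, 1, 1);  13: (1, 0, 2, 3);  14: (1, 1, 0, 3);  15: (0, 2, 0, 2);  16: (1, 2, 2, 0);  17: (0, 2, 1, 1);  18: (1, 0, 2, 3)

Grouping the 18 weights by Ā_7-representative: 5 linkage classes.

[[1, 4, 7, 10, 15], [2, 3, 5, 9, 16], [6, 8, 11, 13, 18], [12, 17], [14]]


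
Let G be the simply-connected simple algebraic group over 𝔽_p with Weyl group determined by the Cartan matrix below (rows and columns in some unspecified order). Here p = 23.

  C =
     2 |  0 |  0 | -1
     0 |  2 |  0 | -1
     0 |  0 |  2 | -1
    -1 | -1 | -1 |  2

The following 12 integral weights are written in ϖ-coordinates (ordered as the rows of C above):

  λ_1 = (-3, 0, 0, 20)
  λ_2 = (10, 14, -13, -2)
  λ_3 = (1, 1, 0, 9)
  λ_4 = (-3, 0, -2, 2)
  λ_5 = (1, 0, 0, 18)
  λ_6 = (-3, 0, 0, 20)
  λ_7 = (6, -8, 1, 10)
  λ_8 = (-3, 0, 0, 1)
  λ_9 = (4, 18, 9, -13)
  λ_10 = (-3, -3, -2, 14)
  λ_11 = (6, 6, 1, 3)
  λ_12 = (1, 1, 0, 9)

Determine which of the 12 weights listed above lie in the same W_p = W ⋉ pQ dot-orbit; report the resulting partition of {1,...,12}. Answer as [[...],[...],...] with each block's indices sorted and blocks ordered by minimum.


Root system D_4: the 4×4 matrix C matches after relabeling.

Folding the 12 weights λ_j+ρ into Ā_23 (reps in the given 4-coord order):

    [1] (2, 1, 1, 0)
    [2] (2, 2, 1, 8)
    [3] (2, 2, 1, 8)
    [4] (2, 1, 1, 0)
    [5] (2, 1, 1, 0)
    [6] (2, 1, 1, 0)
    [7] (7, 7, 2, 3)
    [8] (2, 1, 1, 0)
    [9] (7, 7, 2, 3)
    [10] (2, 2, 1, 8)
    [11] (7, 7, 2, 3)
    [12] (2, 2, 1, 8)

These 12 weights hit 3 W_23-dot-orbits; sizes (5, 4, 3):

[[1, 4, 5, 6, 8], [2, 3, 10, 12], [7, 9, 11]]


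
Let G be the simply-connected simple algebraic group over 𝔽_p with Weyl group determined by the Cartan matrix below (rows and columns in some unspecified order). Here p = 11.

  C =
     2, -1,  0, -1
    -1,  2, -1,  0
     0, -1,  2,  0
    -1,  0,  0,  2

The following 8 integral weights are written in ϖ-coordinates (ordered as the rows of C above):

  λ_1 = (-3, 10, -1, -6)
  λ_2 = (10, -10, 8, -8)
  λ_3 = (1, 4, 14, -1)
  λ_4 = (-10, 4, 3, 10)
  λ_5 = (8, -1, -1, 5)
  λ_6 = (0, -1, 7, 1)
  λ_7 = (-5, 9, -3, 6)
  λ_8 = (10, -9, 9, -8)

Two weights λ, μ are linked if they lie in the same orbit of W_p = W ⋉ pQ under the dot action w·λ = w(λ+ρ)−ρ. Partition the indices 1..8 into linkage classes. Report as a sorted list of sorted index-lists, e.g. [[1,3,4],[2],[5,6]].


Type A_4, rank 4, |W|=120; reorder rows/cols to standard.

Each λ_j+ρ reduced to Ā_11; 4-tuples below use C's row order:

  [1] (5, 4, 0, 2)
  [2] (5, 4, 0, 2)
  [3] (5, 4, 0, 2)
  [4] (5, 4, 0, 2)
  [5] (5, 4, 0, 2)
  [6] (1, 0, 8, 2)
  [7] (4, 4, 0, 1)
  [8] (4, 4, 0, 1)

Partition of {1..8} into 3 W_11-dot-orbits:

[[1, 2, 3, 4, 5], [6], [7, 8]]


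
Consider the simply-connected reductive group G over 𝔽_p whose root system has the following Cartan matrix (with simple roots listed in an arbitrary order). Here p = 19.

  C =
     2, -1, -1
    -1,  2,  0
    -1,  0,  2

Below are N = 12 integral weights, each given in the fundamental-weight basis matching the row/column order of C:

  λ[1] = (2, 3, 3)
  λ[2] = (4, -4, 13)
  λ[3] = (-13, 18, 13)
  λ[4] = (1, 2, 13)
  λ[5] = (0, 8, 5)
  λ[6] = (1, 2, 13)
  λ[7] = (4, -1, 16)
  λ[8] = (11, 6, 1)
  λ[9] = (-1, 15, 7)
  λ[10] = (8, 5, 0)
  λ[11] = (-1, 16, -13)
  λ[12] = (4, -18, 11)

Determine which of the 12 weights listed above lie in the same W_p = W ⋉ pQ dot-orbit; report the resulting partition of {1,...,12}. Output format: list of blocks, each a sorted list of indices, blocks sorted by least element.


C ↔ A_3 under row/col permutation; |W(A_3)| = 24.

Alcove-folded reps (p=19, 12 weights, presented ϖ-order):

    λ_1+ρ ↦ (3, 4, 4)
    λ_2+ρ ↦ (2, 3, 14)
    λ_3+ρ ↦ (12, 5, 0)
    λ_4+ρ ↦ (2, 3, 14)
    λ_5+ρ ↦ (1, 9, 6)
    λ_6+ρ ↦ (2, 3, 14)
    λ_7+ρ ↦ (2, 3, 14)
    λ_8+ρ ↦ (12, 5, 0)
    λ_9+ρ ↦ (0, 11, 3)
    λ_10+ρ ↦ (9, 6, 1)
    λ_11+ρ ↦ (12, 5, 0)
    λ_12+ρ ↦ (12, 5, 0)

6 distinct reps among the 12 weights ⇒ 6 W_19-linkage classes:

[[1], [2, 4, 6, 7], [3, 8, 11, 12], [5], [9], [10]]


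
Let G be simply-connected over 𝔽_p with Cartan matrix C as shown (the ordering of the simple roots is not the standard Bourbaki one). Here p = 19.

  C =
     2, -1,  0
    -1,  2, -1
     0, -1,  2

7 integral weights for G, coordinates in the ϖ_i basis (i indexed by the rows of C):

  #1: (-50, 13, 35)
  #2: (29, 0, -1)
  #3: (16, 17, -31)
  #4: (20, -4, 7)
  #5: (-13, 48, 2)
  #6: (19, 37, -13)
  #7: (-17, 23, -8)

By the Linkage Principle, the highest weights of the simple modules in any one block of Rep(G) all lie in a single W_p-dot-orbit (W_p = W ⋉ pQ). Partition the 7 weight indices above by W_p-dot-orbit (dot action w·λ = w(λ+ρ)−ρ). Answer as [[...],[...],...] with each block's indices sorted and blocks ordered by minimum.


Dynkin diagram of C (from the 4 off-diagonal −1 entries): A_3.

Folding the 7 weights λ_j+ρ into Ā_19 (reps in the given 3-coord order):

  λ_1+ρ ↦ (11, 1, 2)
  λ_2+ρ ↦ (7, 11, 1)
  λ_3+ρ ↦ (11, 1, 2)
  λ_4+ρ ↦ (11, 1, 2)
  λ_5+ρ ↦ (11, 1, 2)
  λ_6+ρ ↦ (7, 11, 1)
  λ_7+ρ ↦ (11, 1, 2)

These 7 weights hit 2 W_19-dot-orbits; sizes (5, 2):

[[1, 3, 4, 5, 7], [2, 6]]


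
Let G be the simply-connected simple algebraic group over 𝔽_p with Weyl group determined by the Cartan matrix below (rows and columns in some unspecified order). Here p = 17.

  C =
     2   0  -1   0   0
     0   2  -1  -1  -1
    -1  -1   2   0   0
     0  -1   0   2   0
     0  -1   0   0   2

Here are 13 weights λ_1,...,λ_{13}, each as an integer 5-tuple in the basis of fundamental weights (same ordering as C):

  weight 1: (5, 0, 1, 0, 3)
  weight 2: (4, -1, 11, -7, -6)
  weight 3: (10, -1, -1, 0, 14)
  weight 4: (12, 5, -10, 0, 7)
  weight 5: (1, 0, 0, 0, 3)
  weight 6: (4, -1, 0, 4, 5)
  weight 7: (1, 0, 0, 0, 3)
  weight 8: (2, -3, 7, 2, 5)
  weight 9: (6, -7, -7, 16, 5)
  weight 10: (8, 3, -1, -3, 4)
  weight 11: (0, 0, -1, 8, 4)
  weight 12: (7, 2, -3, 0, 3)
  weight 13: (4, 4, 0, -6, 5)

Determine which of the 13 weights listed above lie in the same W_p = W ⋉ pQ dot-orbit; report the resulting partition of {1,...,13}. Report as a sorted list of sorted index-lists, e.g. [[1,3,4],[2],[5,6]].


D_5 Cartan matrix, 5 simple roots permuted; ρ=(1,1,1,1,1).

Folding the 13 weights λ_j+ρ into Ā_17 (reps in the given 5-coord order):

  λ_1 → (6, 1, 2, 1, 4);  λ_2 → (5, 0, 0, 5, 6);  λ_3 → (1, 1, 0, 9, 5);  λ_4 → (2, 1, 1, 1, 4);  λ_5 → (2, 1, 1, 1, 4);  λ_6 → (5, 0, 0, 5, 6);  λ_7 → (2, 1, 1, 1, 4);  λ_8 → (2, 1, 1, 1, 4);  λ_9 → (5, 0, 0, 5, 6);  λ_10 → (6, 1, 2, 1, 4);  λ_11 → (1, 1, 0, 9, 5);  λ_12 → (6, 1, 2, 1, 4);  λ_13 → (5, 0, 0, 5, 6)

Linkage partition of the 13 weights (4 classes, p=17):

[[1, 10, 12], [2, 6, 9, 13], [3, 11], [4, 5, 7, 8]]
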